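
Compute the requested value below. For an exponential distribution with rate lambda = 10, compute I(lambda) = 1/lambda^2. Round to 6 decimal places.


Fisher information for exponential: I(lambda) = 1/lambda^2.
lambda = 10, lambda^2 = 100.
I = 1/100 = 0.010000

0.010000


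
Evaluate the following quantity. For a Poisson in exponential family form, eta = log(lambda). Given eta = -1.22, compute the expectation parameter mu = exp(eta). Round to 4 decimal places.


Expectation parameter for Poisson exponential family:
mu = exp(eta).
eta = -1.22.
mu = exp(-1.22) = 0.2952

0.2952


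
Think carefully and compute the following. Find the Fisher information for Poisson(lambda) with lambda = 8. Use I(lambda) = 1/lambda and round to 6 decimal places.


Fisher information for Poisson: I(lambda) = 1/lambda.
lambda = 8.
I(lambda) = 1/8 = 0.125000

0.125000


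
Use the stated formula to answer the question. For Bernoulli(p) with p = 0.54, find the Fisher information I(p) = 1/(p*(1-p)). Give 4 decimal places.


For Bernoulli(p), Fisher information is I(p) = 1/(p*(1-p)).
p = 0.54, 1-p = 0.46.
p*(1-p) = 0.2484.
I(p) = 1/0.2484 = 4.0258

4.0258


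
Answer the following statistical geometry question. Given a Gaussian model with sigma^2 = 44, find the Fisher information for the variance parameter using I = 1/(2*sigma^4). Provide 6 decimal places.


Fisher information for variance: I(sigma^2) = 1/(2*sigma^4).
sigma^2 = 44, so sigma^4 = 1936.
I = 1/(2*1936) = 1/3872 = 0.000258

0.000258


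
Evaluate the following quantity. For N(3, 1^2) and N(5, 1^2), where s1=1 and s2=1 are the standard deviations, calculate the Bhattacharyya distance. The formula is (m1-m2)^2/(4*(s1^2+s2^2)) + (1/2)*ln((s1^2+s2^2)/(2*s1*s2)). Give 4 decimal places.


Bhattacharyya distance between two Gaussians:
DB = (m1-m2)^2/(4*(s1^2+s2^2)) + (1/2)*ln((s1^2+s2^2)/(2*s1*s2)).
(m1-m2)^2 = (-2)^2 = 4.
s1^2+s2^2 = 1 + 1 = 2.
term1 = 4/8 = 0.5.
term2 = 0.5*ln(2/2.0) = 0.0.
DB = 0.5 + 0.0 = 0.5000

0.5000


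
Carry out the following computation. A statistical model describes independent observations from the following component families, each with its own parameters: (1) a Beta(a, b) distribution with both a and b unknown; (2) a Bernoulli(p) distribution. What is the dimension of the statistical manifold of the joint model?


The dimension of a statistical manifold equals the number of free
(independent) real parameters of the model. For a product of independent
blocks the parameter counts add.
- Beta (a, b): 2.
- Bernoulli (p): 1.
Total = 2 + 1 = 3.
Dimension = 3

3


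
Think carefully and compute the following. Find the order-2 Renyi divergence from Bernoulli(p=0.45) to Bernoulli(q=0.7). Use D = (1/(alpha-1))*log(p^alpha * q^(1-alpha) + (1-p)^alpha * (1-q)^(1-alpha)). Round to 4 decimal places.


Renyi divergence of order alpha between Bernoulli distributions:
D = (1/(alpha-1))*log(p^alpha * q^(1-alpha) + (1-p)^alpha * (1-q)^(1-alpha)).
alpha = 2, p = 0.45, q = 0.7.
p^alpha * q^(1-alpha) = 0.45^2 * 0.7^-1 = 0.289286.
(1-p)^alpha * (1-q)^(1-alpha) = 0.55^2 * 0.3^-1 = 1.008333.
sum = 0.289286 + 1.008333 = 1.297619.
D = (1/1)*log(1.297619) = 0.2605

0.2605


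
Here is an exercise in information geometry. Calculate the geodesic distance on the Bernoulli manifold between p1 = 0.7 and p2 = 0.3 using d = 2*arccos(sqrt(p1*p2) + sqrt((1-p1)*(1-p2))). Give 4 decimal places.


Geodesic distance on Bernoulli manifold:
d(p1,p2) = 2*arccos(sqrt(p1*p2) + sqrt((1-p1)*(1-p2))).
sqrt(p1*p2) = sqrt(0.7*0.3) = 0.458258.
sqrt((1-p1)*(1-p2)) = sqrt(0.3*0.7) = 0.458258.
arg = 0.458258 + 0.458258 = 0.916515.
d = 2*arccos(0.916515) = 0.8230

0.8230


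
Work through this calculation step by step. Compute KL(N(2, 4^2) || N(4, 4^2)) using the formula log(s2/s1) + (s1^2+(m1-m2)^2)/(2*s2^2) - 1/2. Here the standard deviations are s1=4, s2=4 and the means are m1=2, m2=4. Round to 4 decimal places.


KL divergence between normal distributions:
KL = log(s2/s1) + (s1^2 + (m1-m2)^2)/(2*s2^2) - 1/2.
log(4/4) = 0.0.
(4^2 + (2-4)^2)/(2*4^2) = (16 + 4)/32 = 0.625.
KL = 0.0 + 0.625 - 0.5 = 0.1250

0.1250


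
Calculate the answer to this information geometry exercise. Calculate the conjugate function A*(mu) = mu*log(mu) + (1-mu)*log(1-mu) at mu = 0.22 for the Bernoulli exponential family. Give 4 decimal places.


Legendre transform for Bernoulli:
A*(mu) = mu*log(mu) + (1-mu)*log(1-mu).
mu = 0.22, 1-mu = 0.78.
mu*log(mu) = 0.22*log(0.22) = -0.333108.
(1-mu)*log(1-mu) = 0.78*log(0.78) = -0.1938.
A* = -0.333108 + -0.1938 = -0.5269

-0.5269


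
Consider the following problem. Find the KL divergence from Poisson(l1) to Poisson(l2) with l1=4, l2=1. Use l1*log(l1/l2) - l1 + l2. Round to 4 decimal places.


KL divergence for Poisson:
KL = l1*log(l1/l2) - l1 + l2.
l1 = 4, l2 = 1.
log(4/1) = 1.386294.
l1*log(l1/l2) = 4 * 1.386294 = 5.545177.
KL = 5.545177 - 4 + 1 = 2.5452

2.5452


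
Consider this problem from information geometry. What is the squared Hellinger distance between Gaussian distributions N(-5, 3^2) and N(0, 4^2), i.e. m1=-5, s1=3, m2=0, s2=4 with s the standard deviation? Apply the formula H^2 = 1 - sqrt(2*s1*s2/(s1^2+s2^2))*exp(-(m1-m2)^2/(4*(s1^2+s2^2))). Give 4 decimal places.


Squared Hellinger distance for Gaussians:
H^2 = 1 - sqrt(2*s1*s2/(s1^2+s2^2)) * exp(-(m1-m2)^2/(4*(s1^2+s2^2))).
s1^2 = 9, s2^2 = 16, s1^2+s2^2 = 25.
sqrt(2*3*4/(25)) = 0.979796.
(m1-m2)^2 = (-5)^2 = 25.
exp(-25/(4*25)) = exp(-0.25) = 0.778801.
H^2 = 1 - 0.979796*0.778801 = 0.2369

0.2369


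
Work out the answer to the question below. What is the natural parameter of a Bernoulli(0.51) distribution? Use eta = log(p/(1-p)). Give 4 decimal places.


Natural parameter for Bernoulli: eta = log(p/(1-p)).
p = 0.51, 1-p = 0.49.
p/(1-p) = 1.040816.
eta = log(1.040816) = 0.0400

0.0400


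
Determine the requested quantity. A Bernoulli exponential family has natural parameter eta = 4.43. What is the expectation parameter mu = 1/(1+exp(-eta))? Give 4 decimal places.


Dual coordinate (expectation parameter) for Bernoulli:
mu = 1/(1+exp(-eta)).
eta = 4.43.
exp(-eta) = exp(-4.43) = 0.011914.
mu = 1/(1+0.011914) = 0.9882

0.9882


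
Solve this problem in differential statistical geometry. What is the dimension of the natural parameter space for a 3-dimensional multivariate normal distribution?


Exponential family dimension calculation:
For 3-dim MVN: mean has 3 params, covariance has 3*4/2 = 6 unique entries.
Total dim = 3 + 6 = 9.

9


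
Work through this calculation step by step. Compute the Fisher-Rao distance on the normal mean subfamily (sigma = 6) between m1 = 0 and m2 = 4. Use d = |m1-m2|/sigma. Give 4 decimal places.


On the fixed-variance normal subfamily, geodesic distance = |m1-m2|/sigma.
|0 - 4| = 4.
sigma = 6.
d = 4/6 = 0.6667

0.6667


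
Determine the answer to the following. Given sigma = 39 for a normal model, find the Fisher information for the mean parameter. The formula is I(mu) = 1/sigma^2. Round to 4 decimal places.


The Fisher information for the mean of a normal distribution is I(mu) = 1/sigma^2.
sigma = 39, so sigma^2 = 1521.
I(mu) = 1/1521 = 0.0007

0.0007


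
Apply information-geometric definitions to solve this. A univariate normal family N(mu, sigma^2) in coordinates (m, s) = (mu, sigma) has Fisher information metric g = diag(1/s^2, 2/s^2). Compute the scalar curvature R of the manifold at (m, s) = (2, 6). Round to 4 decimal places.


The metric has the form g = (A dm^2 + B ds^2)/s^2 with A = 1, B = 2.
Substitute u = sqrt(A/B)*m: g = B*(du^2 + ds^2)/s^2, i.e. B times the
Poincare upper half-plane metric, which has constant Gaussian curvature -1.
Scaling a 2D metric by a constant c divides the Gaussian curvature by c,
so K = -1/B = -1/(2) = -0.5000 everywhere (the point (m, s) = (2, 6) is irrelevant:
the curvature is constant).
Scalar curvature in dimension 2: R = 2K = -2/(2) = -1.0000.

-1.0000


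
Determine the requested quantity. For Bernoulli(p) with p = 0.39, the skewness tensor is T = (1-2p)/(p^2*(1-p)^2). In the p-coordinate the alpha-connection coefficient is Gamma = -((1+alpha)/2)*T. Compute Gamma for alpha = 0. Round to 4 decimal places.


Skewness (Amari-Chentsov) tensor: T = (1-2p)/(p^2*(1-p)^2).
p = 0.39, 1-2p = 0.22, p^2 = 0.1521, (1-p)^2 = 0.3721.
T = 0.22/(0.1521 * 0.3721) = 3.887172.
In the p-coordinate, Gamma^(alpha) = Gamma^(0) - (alpha/2)*T with Gamma^(0) = (1/2)*g'(p) = -T/2,
so Gamma^(alpha) = -((1+alpha)/2)*T.
alpha = 0, -(1+alpha)/2 = -0.5.
Gamma = -0.5 * 3.887172 = -1.9436

-1.9436


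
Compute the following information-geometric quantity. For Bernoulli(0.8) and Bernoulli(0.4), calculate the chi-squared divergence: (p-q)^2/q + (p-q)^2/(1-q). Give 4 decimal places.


Chi-squared divergence between Bernoulli distributions:
chi^2 = (p-q)^2/q + (p-q)^2/(1-q).
p = 0.8, q = 0.4, p-q = 0.4.
(p-q)^2 = 0.16.
term1 = 0.16/0.4 = 0.4.
term2 = 0.16/0.6 = 0.266667.
chi^2 = 0.4 + 0.266667 = 0.6667

0.6667


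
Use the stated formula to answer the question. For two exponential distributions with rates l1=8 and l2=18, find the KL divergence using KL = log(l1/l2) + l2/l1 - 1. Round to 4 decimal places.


KL divergence for exponential family:
KL = log(l1/l2) + l2/l1 - 1.
log(8/18) = -0.81093.
18/8 = 2.25.
KL = -0.81093 + 2.25 - 1 = 0.4391

0.4391


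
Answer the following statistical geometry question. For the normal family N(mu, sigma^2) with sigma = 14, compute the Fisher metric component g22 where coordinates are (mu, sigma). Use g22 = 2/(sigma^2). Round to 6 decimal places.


For the 2-parameter normal family, the Fisher metric has:
  g11 = 1/sigma^2, g22 = 2/sigma^2.
sigma = 14, sigma^2 = 196.
g22 = 0.010204

0.010204


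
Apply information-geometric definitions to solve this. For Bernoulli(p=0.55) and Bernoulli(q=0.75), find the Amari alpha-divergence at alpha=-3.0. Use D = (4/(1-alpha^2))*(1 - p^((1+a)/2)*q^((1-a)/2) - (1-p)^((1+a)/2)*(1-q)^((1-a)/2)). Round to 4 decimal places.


Amari alpha-divergence:
D = (4/(1-alpha^2))*(1 - p^((1+a)/2)*q^((1-a)/2) - (1-p)^((1+a)/2)*(1-q)^((1-a)/2)).
alpha = -3.0, p = 0.55, q = 0.75.
e1 = (1+alpha)/2 = -1.0, e2 = (1-alpha)/2 = 2.0.
t1 = p^e1 * q^e2 = 0.55^-1.0 * 0.75^2.0 = 1.022727.
t2 = (1-p)^e1 * (1-q)^e2 = 0.45^-1.0 * 0.25^2.0 = 0.138889.
4/(1-alpha^2) = -0.5.
D = -0.5*(1 - 1.022727 - 0.138889) = 0.0808

0.0808


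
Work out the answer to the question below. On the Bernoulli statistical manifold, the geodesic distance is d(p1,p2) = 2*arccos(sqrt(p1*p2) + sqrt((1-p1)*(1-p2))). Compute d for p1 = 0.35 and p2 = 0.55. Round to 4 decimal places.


Geodesic distance on Bernoulli manifold:
d(p1,p2) = 2*arccos(sqrt(p1*p2) + sqrt((1-p1)*(1-p2))).
sqrt(p1*p2) = sqrt(0.35*0.55) = 0.438748.
sqrt((1-p1)*(1-p2)) = sqrt(0.65*0.45) = 0.540833.
arg = 0.438748 + 0.540833 = 0.979581.
d = 2*arccos(0.979581) = 0.4049

0.4049


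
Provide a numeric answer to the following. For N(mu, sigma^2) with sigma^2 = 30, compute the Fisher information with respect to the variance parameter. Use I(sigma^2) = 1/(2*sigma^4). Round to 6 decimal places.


Fisher information for variance: I(sigma^2) = 1/(2*sigma^4).
sigma^2 = 30, so sigma^4 = 900.
I = 1/(2*900) = 1/1800 = 0.000556

0.000556


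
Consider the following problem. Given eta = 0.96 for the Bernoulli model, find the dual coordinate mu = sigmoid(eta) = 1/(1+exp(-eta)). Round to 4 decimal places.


Dual coordinate (expectation parameter) for Bernoulli:
mu = 1/(1+exp(-eta)).
eta = 0.96.
exp(-eta) = exp(-0.96) = 0.382893.
mu = 1/(1+0.382893) = 0.7231

0.7231


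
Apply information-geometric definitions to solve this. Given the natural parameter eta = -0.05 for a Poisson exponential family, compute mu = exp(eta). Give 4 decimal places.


Expectation parameter for Poisson exponential family:
mu = exp(eta).
eta = -0.05.
mu = exp(-0.05) = 0.9512

0.9512


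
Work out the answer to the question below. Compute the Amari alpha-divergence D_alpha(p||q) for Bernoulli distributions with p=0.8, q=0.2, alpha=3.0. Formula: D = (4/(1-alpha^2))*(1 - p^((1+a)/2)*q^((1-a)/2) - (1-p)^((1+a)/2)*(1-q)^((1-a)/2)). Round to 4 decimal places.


Amari alpha-divergence:
D = (4/(1-alpha^2))*(1 - p^((1+a)/2)*q^((1-a)/2) - (1-p)^((1+a)/2)*(1-q)^((1-a)/2)).
alpha = 3.0, p = 0.8, q = 0.2.
e1 = (1+alpha)/2 = 2.0, e2 = (1-alpha)/2 = -1.0.
t1 = p^e1 * q^e2 = 0.8^2.0 * 0.2^-1.0 = 3.2.
t2 = (1-p)^e1 * (1-q)^e2 = 0.2^2.0 * 0.8^-1.0 = 0.05.
4/(1-alpha^2) = -0.5.
D = -0.5*(1 - 3.2 - 0.05) = 1.1250

1.1250


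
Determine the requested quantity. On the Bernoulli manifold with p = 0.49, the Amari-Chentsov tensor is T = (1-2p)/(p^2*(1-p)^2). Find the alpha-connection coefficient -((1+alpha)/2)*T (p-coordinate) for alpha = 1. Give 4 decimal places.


Skewness (Amari-Chentsov) tensor: T = (1-2p)/(p^2*(1-p)^2).
p = 0.49, 1-2p = 0.02, p^2 = 0.2401, (1-p)^2 = 0.2601.
T = 0.02/(0.2401 * 0.2601) = 0.320256.
In the p-coordinate, Gamma^(alpha) = Gamma^(0) - (alpha/2)*T with Gamma^(0) = (1/2)*g'(p) = -T/2,
so Gamma^(alpha) = -((1+alpha)/2)*T.
alpha = 1, -(1+alpha)/2 = -1.0.
Gamma = -1.0 * 0.320256 = -0.3203

-0.3203


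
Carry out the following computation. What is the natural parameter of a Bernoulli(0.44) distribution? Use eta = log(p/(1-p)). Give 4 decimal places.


Natural parameter for Bernoulli: eta = log(p/(1-p)).
p = 0.44, 1-p = 0.56.
p/(1-p) = 0.785714.
eta = log(0.785714) = -0.2412

-0.2412


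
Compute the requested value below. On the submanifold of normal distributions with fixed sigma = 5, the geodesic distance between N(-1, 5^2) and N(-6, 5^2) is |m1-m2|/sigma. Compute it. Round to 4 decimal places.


On the fixed-variance normal subfamily, geodesic distance = |m1-m2|/sigma.
|-1 - -6| = 5.
sigma = 5.
d = 5/5 = 1.0000

1.0000


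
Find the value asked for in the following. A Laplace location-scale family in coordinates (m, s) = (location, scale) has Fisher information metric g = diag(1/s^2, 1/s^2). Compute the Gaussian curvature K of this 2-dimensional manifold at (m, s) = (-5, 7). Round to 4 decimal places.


The metric has the form g = (A dm^2 + B ds^2)/s^2 with A = 1, B = 1.
Substitute u = sqrt(A/B)*m: g = B*(du^2 + ds^2)/s^2, i.e. B times the
Poincare upper half-plane metric, which has constant Gaussian curvature -1.
Scaling a 2D metric by a constant c divides the Gaussian curvature by c,
so K = -1/B = -1/(1) = -1.0000 everywhere (the point (m, s) = (-5, 7) is irrelevant:
the curvature is constant).
The requested Gaussian curvature is K = -1.0000.

-1.0000


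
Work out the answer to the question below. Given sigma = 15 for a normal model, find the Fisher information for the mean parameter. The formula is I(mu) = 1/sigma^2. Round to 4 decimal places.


The Fisher information for the mean of a normal distribution is I(mu) = 1/sigma^2.
sigma = 15, so sigma^2 = 225.
I(mu) = 1/225 = 0.0044

0.0044


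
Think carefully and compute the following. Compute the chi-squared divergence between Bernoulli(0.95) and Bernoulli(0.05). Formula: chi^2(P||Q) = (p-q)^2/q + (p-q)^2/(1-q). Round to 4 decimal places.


Chi-squared divergence between Bernoulli distributions:
chi^2 = (p-q)^2/q + (p-q)^2/(1-q).
p = 0.95, q = 0.05, p-q = 0.9.
(p-q)^2 = 0.81.
term1 = 0.81/0.05 = 16.2.
term2 = 0.81/0.95 = 0.852632.
chi^2 = 16.2 + 0.852632 = 17.0526

17.0526


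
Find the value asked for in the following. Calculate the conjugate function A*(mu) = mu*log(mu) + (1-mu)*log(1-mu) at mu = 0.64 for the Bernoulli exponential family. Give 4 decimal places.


Legendre transform for Bernoulli:
A*(mu) = mu*log(mu) + (1-mu)*log(1-mu).
mu = 0.64, 1-mu = 0.36.
mu*log(mu) = 0.64*log(0.64) = -0.285624.
(1-mu)*log(1-mu) = 0.36*log(0.36) = -0.367794.
A* = -0.285624 + -0.367794 = -0.6534

-0.6534


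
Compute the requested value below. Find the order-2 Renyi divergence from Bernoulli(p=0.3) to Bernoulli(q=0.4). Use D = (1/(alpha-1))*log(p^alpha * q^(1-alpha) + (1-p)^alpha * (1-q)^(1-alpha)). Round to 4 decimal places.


Renyi divergence of order alpha between Bernoulli distributions:
D = (1/(alpha-1))*log(p^alpha * q^(1-alpha) + (1-p)^alpha * (1-q)^(1-alpha)).
alpha = 2, p = 0.3, q = 0.4.
p^alpha * q^(1-alpha) = 0.3^2 * 0.4^-1 = 0.225.
(1-p)^alpha * (1-q)^(1-alpha) = 0.7^2 * 0.6^-1 = 0.816667.
sum = 0.225 + 0.816667 = 1.041667.
D = (1/1)*log(1.041667) = 0.0408

0.0408


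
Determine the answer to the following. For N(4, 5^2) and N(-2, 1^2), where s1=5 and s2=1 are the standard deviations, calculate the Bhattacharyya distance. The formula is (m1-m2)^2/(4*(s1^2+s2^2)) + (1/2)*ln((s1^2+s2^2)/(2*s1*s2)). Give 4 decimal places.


Bhattacharyya distance between two Gaussians:
DB = (m1-m2)^2/(4*(s1^2+s2^2)) + (1/2)*ln((s1^2+s2^2)/(2*s1*s2)).
(m1-m2)^2 = (6)^2 = 36.
s1^2+s2^2 = 25 + 1 = 26.
term1 = 36/104 = 0.346154.
term2 = 0.5*ln(26/10.0) = 0.477756.
DB = 0.346154 + 0.477756 = 0.8239

0.8239


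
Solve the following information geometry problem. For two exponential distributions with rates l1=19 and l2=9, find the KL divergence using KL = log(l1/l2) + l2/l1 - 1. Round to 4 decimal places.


KL divergence for exponential family:
KL = log(l1/l2) + l2/l1 - 1.
log(19/9) = 0.747214.
9/19 = 0.473684.
KL = 0.747214 + 0.473684 - 1 = 0.2209

0.2209


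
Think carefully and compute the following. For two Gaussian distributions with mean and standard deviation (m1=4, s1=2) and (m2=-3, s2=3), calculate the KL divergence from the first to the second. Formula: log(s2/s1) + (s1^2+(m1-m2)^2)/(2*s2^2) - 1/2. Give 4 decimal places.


KL divergence between normal distributions:
KL = log(s2/s1) + (s1^2 + (m1-m2)^2)/(2*s2^2) - 1/2.
log(3/2) = 0.405465.
(2^2 + (4--3)^2)/(2*3^2) = (4 + 49)/18 = 2.944444.
KL = 0.405465 + 2.944444 - 0.5 = 2.8499

2.8499


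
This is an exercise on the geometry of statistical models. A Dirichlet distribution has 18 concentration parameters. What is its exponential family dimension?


Exponential family dimension calculation:
Dirichlet with 18 components has 18 natural parameters.

18


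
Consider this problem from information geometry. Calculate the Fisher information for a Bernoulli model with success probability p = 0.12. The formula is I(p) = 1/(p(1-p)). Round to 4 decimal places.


For Bernoulli(p), Fisher information is I(p) = 1/(p*(1-p)).
p = 0.12, 1-p = 0.88.
p*(1-p) = 0.1056.
I(p) = 1/0.1056 = 9.4697

9.4697


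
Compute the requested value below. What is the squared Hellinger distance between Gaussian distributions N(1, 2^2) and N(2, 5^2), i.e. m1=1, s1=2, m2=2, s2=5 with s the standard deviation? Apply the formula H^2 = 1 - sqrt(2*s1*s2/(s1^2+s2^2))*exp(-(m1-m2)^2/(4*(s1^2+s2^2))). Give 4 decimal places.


Squared Hellinger distance for Gaussians:
H^2 = 1 - sqrt(2*s1*s2/(s1^2+s2^2)) * exp(-(m1-m2)^2/(4*(s1^2+s2^2))).
s1^2 = 4, s2^2 = 25, s1^2+s2^2 = 29.
sqrt(2*2*5/(29)) = 0.830455.
(m1-m2)^2 = (-1)^2 = 1.
exp(-1/(4*29)) = exp(-0.008621) = 0.991416.
H^2 = 1 - 0.830455*0.991416 = 0.1767

0.1767


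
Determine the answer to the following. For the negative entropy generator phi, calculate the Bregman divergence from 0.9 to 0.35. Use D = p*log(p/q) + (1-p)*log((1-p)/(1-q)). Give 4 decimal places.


Bregman divergence with negative entropy generator:
D = p*log(p/q) + (1-p)*log((1-p)/(1-q)).
p = 0.9, q = 0.35.
p*log(p/q) = 0.9*log(0.9/0.35) = 0.850015.
(1-p)*log((1-p)/(1-q)) = 0.1*log(0.1/0.65) = -0.18718.
D = 0.850015 + -0.18718 = 0.6628

0.6628


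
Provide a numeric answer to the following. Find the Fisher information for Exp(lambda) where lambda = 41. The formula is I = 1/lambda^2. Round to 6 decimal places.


Fisher information for exponential: I(lambda) = 1/lambda^2.
lambda = 41, lambda^2 = 1681.
I = 1/1681 = 0.000595

0.000595


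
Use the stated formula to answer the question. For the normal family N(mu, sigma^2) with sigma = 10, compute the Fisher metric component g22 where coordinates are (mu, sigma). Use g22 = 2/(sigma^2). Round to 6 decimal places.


For the 2-parameter normal family, the Fisher metric has:
  g11 = 1/sigma^2, g22 = 2/sigma^2.
sigma = 10, sigma^2 = 100.
g22 = 0.020000

0.020000


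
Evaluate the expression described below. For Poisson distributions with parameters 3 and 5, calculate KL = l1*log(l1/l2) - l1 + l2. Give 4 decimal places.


KL divergence for Poisson:
KL = l1*log(l1/l2) - l1 + l2.
l1 = 3, l2 = 5.
log(3/5) = -0.510826.
l1*log(l1/l2) = 3 * -0.510826 = -1.532477.
KL = -1.532477 - 3 + 5 = 0.4675

0.4675


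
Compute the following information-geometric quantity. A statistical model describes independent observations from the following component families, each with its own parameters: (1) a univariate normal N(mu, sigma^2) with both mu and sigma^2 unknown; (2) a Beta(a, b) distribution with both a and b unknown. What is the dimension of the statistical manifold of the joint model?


The dimension of a statistical manifold equals the number of free
(independent) real parameters of the model. For a product of independent
blocks the parameter counts add.
- normal (mu, sigma^2): 2.
- Beta (a, b): 2.
Total = 2 + 2 = 4.
Dimension = 4

4


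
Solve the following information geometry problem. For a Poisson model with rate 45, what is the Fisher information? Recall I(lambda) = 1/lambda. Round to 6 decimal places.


Fisher information for Poisson: I(lambda) = 1/lambda.
lambda = 45.
I(lambda) = 1/45 = 0.022222

0.022222


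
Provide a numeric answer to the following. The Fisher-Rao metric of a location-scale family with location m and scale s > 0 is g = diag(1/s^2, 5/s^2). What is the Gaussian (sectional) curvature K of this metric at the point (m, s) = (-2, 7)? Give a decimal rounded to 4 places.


The metric has the form g = (A dm^2 + B ds^2)/s^2 with A = 1, B = 5.
Substitute u = sqrt(A/B)*m: g = B*(du^2 + ds^2)/s^2, i.e. B times the
Poincare upper half-plane metric, which has constant Gaussian curvature -1.
Scaling a 2D metric by a constant c divides the Gaussian curvature by c,
so K = -1/B = -1/(5) = -0.2000 everywhere (the point (m, s) = (-2, 7) is irrelevant:
the curvature is constant).
The requested Gaussian curvature is K = -0.2000.

-0.2000


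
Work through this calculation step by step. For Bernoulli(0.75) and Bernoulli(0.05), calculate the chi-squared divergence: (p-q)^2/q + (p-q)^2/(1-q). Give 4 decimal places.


Chi-squared divergence between Bernoulli distributions:
chi^2 = (p-q)^2/q + (p-q)^2/(1-q).
p = 0.75, q = 0.05, p-q = 0.7.
(p-q)^2 = 0.49.
term1 = 0.49/0.05 = 9.8.
term2 = 0.49/0.95 = 0.515789.
chi^2 = 9.8 + 0.515789 = 10.3158

10.3158


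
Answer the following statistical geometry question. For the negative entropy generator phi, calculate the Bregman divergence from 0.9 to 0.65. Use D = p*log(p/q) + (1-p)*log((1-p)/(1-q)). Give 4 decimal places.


Bregman divergence with negative entropy generator:
D = p*log(p/q) + (1-p)*log((1-p)/(1-q)).
p = 0.9, q = 0.65.
p*log(p/q) = 0.9*log(0.9/0.65) = 0.29288.
(1-p)*log((1-p)/(1-q)) = 0.1*log(0.1/0.35) = -0.125276.
D = 0.29288 + -0.125276 = 0.1676

0.1676


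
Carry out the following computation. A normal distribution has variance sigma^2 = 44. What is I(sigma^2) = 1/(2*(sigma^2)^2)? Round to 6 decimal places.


Fisher information for variance: I(sigma^2) = 1/(2*sigma^4).
sigma^2 = 44, so sigma^4 = 1936.
I = 1/(2*1936) = 1/3872 = 0.000258

0.000258


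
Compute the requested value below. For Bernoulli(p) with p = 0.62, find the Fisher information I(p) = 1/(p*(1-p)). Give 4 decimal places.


For Bernoulli(p), Fisher information is I(p) = 1/(p*(1-p)).
p = 0.62, 1-p = 0.38.
p*(1-p) = 0.2356.
I(p) = 1/0.2356 = 4.2445

4.2445


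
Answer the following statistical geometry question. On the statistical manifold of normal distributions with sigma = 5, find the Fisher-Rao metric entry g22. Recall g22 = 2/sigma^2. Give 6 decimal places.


For the 2-parameter normal family, the Fisher metric has:
  g11 = 1/sigma^2, g22 = 2/sigma^2.
sigma = 5, sigma^2 = 25.
g22 = 0.080000

0.080000


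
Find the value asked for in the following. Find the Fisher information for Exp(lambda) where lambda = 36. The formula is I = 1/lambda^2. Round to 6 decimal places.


Fisher information for exponential: I(lambda) = 1/lambda^2.
lambda = 36, lambda^2 = 1296.
I = 1/1296 = 0.000772

0.000772


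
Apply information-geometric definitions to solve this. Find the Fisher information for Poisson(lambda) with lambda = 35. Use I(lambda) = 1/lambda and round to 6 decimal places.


Fisher information for Poisson: I(lambda) = 1/lambda.
lambda = 35.
I(lambda) = 1/35 = 0.028571

0.028571


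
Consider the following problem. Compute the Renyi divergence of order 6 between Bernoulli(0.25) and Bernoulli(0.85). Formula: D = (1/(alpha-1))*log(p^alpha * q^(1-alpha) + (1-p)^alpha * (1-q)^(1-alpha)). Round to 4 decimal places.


Renyi divergence of order alpha between Bernoulli distributions:
D = (1/(alpha-1))*log(p^alpha * q^(1-alpha) + (1-p)^alpha * (1-q)^(1-alpha)).
alpha = 6, p = 0.25, q = 0.85.
p^alpha * q^(1-alpha) = 0.25^6 * 0.85^-5 = 0.00055.
(1-p)^alpha * (1-q)^(1-alpha) = 0.75^6 * 0.15^-5 = 2343.75.
sum = 0.00055 + 2343.75 = 2343.75055.
D = (1/5)*log(2343.75055) = 1.5519

1.5519


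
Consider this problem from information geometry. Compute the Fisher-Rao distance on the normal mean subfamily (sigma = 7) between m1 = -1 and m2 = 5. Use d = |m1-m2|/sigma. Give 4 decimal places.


On the fixed-variance normal subfamily, geodesic distance = |m1-m2|/sigma.
|-1 - 5| = 6.
sigma = 7.
d = 6/7 = 0.8571

0.8571


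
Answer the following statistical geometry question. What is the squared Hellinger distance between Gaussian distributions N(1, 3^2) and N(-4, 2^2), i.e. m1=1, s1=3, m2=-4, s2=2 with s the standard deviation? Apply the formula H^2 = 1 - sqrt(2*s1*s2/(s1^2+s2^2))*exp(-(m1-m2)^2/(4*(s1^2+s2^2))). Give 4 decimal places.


Squared Hellinger distance for Gaussians:
H^2 = 1 - sqrt(2*s1*s2/(s1^2+s2^2)) * exp(-(m1-m2)^2/(4*(s1^2+s2^2))).
s1^2 = 9, s2^2 = 4, s1^2+s2^2 = 13.
sqrt(2*3*2/(13)) = 0.960769.
(m1-m2)^2 = (5)^2 = 25.
exp(-25/(4*13)) = exp(-0.480769) = 0.618308.
H^2 = 1 - 0.960769*0.618308 = 0.4059

0.4059


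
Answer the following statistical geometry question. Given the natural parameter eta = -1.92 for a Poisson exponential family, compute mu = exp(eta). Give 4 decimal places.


Expectation parameter for Poisson exponential family:
mu = exp(eta).
eta = -1.92.
mu = exp(-1.92) = 0.1466

0.1466


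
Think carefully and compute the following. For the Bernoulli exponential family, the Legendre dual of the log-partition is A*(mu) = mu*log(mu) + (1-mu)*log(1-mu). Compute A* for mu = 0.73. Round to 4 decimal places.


Legendre transform for Bernoulli:
A*(mu) = mu*log(mu) + (1-mu)*log(1-mu).
mu = 0.73, 1-mu = 0.27.
mu*log(mu) = 0.73*log(0.73) = -0.229739.
(1-mu)*log(1-mu) = 0.27*log(0.27) = -0.35352.
A* = -0.229739 + -0.35352 = -0.5833

-0.5833


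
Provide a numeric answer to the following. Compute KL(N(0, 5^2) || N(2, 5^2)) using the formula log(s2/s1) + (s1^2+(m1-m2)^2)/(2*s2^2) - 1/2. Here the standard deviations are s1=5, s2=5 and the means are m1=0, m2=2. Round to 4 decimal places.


KL divergence between normal distributions:
KL = log(s2/s1) + (s1^2 + (m1-m2)^2)/(2*s2^2) - 1/2.
log(5/5) = 0.0.
(5^2 + (0-2)^2)/(2*5^2) = (25 + 4)/50 = 0.58.
KL = 0.0 + 0.58 - 0.5 = 0.0800

0.0800


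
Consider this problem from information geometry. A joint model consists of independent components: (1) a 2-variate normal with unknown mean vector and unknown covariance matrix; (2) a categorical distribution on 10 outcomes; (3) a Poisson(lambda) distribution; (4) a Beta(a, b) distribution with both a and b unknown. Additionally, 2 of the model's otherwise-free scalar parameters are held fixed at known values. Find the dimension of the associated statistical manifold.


The dimension of a statistical manifold equals the number of free
(independent) real parameters of the model. For a product of independent
blocks the parameter counts add.
- 2-variate normal: 2 (mean) + 2*3/2 = 3 (symmetric covariance) = 5.
- categorical on 10 outcomes (probabilities sum to 1): 10-1 = 9.
- Poisson (lambda): 1.
- Beta (a, b): 2.
Total = 5 + 9 + 1 + 2 = 17.
2 parameter(s) fixed at known values: 17 - 2 = 15.
Dimension = 15

15


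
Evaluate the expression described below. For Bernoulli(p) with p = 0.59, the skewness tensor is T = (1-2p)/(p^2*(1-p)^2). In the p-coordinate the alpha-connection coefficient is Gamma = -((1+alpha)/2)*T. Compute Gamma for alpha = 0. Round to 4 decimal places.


Skewness (Amari-Chentsov) tensor: T = (1-2p)/(p^2*(1-p)^2).
p = 0.59, 1-2p = -0.18, p^2 = 0.3481, (1-p)^2 = 0.1681.
T = -0.18/(0.3481 * 0.1681) = -3.076102.
In the p-coordinate, Gamma^(alpha) = Gamma^(0) - (alpha/2)*T with Gamma^(0) = (1/2)*g'(p) = -T/2,
so Gamma^(alpha) = -((1+alpha)/2)*T.
alpha = 0, -(1+alpha)/2 = -0.5.
Gamma = -0.5 * -3.076102 = 1.5381

1.5381


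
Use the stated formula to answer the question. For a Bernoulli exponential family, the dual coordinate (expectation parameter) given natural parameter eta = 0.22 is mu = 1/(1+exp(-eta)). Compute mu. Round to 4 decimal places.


Dual coordinate (expectation parameter) for Bernoulli:
mu = 1/(1+exp(-eta)).
eta = 0.22.
exp(-eta) = exp(-0.22) = 0.802519.
mu = 1/(1+0.802519) = 0.5548

0.5548


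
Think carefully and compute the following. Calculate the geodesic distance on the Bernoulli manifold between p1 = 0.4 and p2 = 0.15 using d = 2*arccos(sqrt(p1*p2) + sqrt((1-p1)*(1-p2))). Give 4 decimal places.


Geodesic distance on Bernoulli manifold:
d(p1,p2) = 2*arccos(sqrt(p1*p2) + sqrt((1-p1)*(1-p2))).
sqrt(p1*p2) = sqrt(0.4*0.15) = 0.244949.
sqrt((1-p1)*(1-p2)) = sqrt(0.6*0.85) = 0.714143.
arg = 0.244949 + 0.714143 = 0.959092.
d = 2*arccos(0.959092) = 0.5740

0.5740


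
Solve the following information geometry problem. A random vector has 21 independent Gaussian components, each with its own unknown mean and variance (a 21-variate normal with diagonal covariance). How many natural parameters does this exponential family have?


Exponential family dimension calculation:
Each univariate normal has two natural parameters (mu/sigma^2 and -1/(2 sigma^2)).
With 21 independent components, dim = 2 * 21 = 42.

42


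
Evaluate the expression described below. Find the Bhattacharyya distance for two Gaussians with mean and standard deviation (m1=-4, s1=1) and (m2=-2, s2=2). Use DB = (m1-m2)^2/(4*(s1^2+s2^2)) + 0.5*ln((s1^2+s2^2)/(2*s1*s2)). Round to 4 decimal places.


Bhattacharyya distance between two Gaussians:
DB = (m1-m2)^2/(4*(s1^2+s2^2)) + (1/2)*ln((s1^2+s2^2)/(2*s1*s2)).
(m1-m2)^2 = (-2)^2 = 4.
s1^2+s2^2 = 1 + 4 = 5.
term1 = 4/20 = 0.2.
term2 = 0.5*ln(5/4.0) = 0.111572.
DB = 0.2 + 0.111572 = 0.3116

0.3116


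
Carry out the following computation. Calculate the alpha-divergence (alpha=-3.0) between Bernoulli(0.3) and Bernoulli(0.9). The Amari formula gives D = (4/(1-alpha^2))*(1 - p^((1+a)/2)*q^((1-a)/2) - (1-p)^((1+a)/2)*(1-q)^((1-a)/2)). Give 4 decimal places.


Amari alpha-divergence:
D = (4/(1-alpha^2))*(1 - p^((1+a)/2)*q^((1-a)/2) - (1-p)^((1+a)/2)*(1-q)^((1-a)/2)).
alpha = -3.0, p = 0.3, q = 0.9.
e1 = (1+alpha)/2 = -1.0, e2 = (1-alpha)/2 = 2.0.
t1 = p^e1 * q^e2 = 0.3^-1.0 * 0.9^2.0 = 2.7.
t2 = (1-p)^e1 * (1-q)^e2 = 0.7^-1.0 * 0.1^2.0 = 0.014286.
4/(1-alpha^2) = -0.5.
D = -0.5*(1 - 2.7 - 0.014286) = 0.8571

0.8571


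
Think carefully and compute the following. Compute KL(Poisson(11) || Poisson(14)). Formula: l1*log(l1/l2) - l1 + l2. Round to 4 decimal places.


KL divergence for Poisson:
KL = l1*log(l1/l2) - l1 + l2.
l1 = 11, l2 = 14.
log(11/14) = -0.241162.
l1*log(l1/l2) = 11 * -0.241162 = -2.652783.
KL = -2.652783 - 11 + 14 = 0.3472

0.3472


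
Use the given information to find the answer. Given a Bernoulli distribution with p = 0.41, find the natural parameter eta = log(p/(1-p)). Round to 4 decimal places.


Natural parameter for Bernoulli: eta = log(p/(1-p)).
p = 0.41, 1-p = 0.59.
p/(1-p) = 0.694915.
eta = log(0.694915) = -0.3640

-0.3640


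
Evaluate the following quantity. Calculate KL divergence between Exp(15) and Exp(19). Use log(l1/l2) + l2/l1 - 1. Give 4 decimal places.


KL divergence for exponential family:
KL = log(l1/l2) + l2/l1 - 1.
log(15/19) = -0.236389.
19/15 = 1.266667.
KL = -0.236389 + 1.266667 - 1 = 0.0303

0.0303


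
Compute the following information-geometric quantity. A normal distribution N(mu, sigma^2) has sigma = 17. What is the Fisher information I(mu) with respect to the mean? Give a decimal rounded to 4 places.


The Fisher information for the mean of a normal distribution is I(mu) = 1/sigma^2.
sigma = 17, so sigma^2 = 289.
I(mu) = 1/289 = 0.0035

0.0035


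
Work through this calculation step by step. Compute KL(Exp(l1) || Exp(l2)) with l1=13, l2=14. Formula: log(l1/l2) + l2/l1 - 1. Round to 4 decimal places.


KL divergence for exponential family:
KL = log(l1/l2) + l2/l1 - 1.
log(13/14) = -0.074108.
14/13 = 1.076923.
KL = -0.074108 + 1.076923 - 1 = 0.0028

0.0028


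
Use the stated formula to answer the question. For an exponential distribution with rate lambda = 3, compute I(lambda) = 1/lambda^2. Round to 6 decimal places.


Fisher information for exponential: I(lambda) = 1/lambda^2.
lambda = 3, lambda^2 = 9.
I = 1/9 = 0.111111

0.111111


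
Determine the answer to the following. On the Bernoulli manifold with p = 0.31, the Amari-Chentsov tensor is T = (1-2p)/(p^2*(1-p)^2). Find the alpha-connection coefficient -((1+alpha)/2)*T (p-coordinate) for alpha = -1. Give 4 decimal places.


Skewness (Amari-Chentsov) tensor: T = (1-2p)/(p^2*(1-p)^2).
p = 0.31, 1-2p = 0.38, p^2 = 0.0961, (1-p)^2 = 0.4761.
T = 0.38/(0.0961 * 0.4761) = 8.305428.
In the p-coordinate, Gamma^(alpha) = Gamma^(0) - (alpha/2)*T with Gamma^(0) = (1/2)*g'(p) = -T/2,
so Gamma^(alpha) = -((1+alpha)/2)*T.
alpha = -1, -(1+alpha)/2 = 0.0.
Gamma = 0.0 * 8.305428 = 0.0000

0.0000


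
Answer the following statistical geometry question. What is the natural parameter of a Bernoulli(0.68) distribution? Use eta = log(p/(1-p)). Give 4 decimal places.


Natural parameter for Bernoulli: eta = log(p/(1-p)).
p = 0.68, 1-p = 0.32.
p/(1-p) = 2.125.
eta = log(2.125) = 0.7538

0.7538


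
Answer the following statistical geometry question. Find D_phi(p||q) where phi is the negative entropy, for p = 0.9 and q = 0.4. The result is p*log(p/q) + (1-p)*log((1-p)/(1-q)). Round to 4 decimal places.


Bregman divergence with negative entropy generator:
D = p*log(p/q) + (1-p)*log((1-p)/(1-q)).
p = 0.9, q = 0.4.
p*log(p/q) = 0.9*log(0.9/0.4) = 0.729837.
(1-p)*log((1-p)/(1-q)) = 0.1*log(0.1/0.6) = -0.179176.
D = 0.729837 + -0.179176 = 0.5507

0.5507


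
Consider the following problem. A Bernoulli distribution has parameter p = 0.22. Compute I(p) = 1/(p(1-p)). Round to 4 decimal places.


For Bernoulli(p), Fisher information is I(p) = 1/(p*(1-p)).
p = 0.22, 1-p = 0.78.
p*(1-p) = 0.1716.
I(p) = 1/0.1716 = 5.8275

5.8275


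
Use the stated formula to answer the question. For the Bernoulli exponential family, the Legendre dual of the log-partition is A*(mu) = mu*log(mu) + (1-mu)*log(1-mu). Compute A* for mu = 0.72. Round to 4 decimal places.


Legendre transform for Bernoulli:
A*(mu) = mu*log(mu) + (1-mu)*log(1-mu).
mu = 0.72, 1-mu = 0.28.
mu*log(mu) = 0.72*log(0.72) = -0.236523.
(1-mu)*log(1-mu) = 0.28*log(0.28) = -0.35643.
A* = -0.236523 + -0.35643 = -0.5930

-0.5930


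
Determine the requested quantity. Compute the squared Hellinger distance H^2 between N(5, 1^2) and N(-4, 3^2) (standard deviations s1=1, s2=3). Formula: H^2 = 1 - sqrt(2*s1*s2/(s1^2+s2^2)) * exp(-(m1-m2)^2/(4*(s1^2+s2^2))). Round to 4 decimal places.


Squared Hellinger distance for Gaussians:
H^2 = 1 - sqrt(2*s1*s2/(s1^2+s2^2)) * exp(-(m1-m2)^2/(4*(s1^2+s2^2))).
s1^2 = 1, s2^2 = 9, s1^2+s2^2 = 10.
sqrt(2*1*3/(10)) = 0.774597.
(m1-m2)^2 = (9)^2 = 81.
exp(-81/(4*10)) = exp(-2.025) = 0.131994.
H^2 = 1 - 0.774597*0.131994 = 0.8978

0.8978


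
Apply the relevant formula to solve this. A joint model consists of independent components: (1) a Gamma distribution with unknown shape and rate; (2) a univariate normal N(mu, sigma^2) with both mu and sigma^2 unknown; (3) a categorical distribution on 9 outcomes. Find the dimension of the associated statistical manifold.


The dimension of a statistical manifold equals the number of free
(independent) real parameters of the model. For a product of independent
blocks the parameter counts add.
- Gamma (shape, rate): 2.
- normal (mu, sigma^2): 2.
- categorical on 9 outcomes (probabilities sum to 1): 9-1 = 8.
Total = 2 + 2 + 8 = 12.
Dimension = 12

12


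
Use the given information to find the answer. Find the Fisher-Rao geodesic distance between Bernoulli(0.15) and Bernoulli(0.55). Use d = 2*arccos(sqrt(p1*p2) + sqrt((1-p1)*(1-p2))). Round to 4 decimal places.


Geodesic distance on Bernoulli manifold:
d(p1,p2) = 2*arccos(sqrt(p1*p2) + sqrt((1-p1)*(1-p2))).
sqrt(p1*p2) = sqrt(0.15*0.55) = 0.287228.
sqrt((1-p1)*(1-p2)) = sqrt(0.85*0.45) = 0.618466.
arg = 0.287228 + 0.618466 = 0.905694.
d = 2*arccos(0.905694) = 0.8756

0.8756


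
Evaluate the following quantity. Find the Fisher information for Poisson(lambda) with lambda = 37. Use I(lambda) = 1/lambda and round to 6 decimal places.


Fisher information for Poisson: I(lambda) = 1/lambda.
lambda = 37.
I(lambda) = 1/37 = 0.027027

0.027027


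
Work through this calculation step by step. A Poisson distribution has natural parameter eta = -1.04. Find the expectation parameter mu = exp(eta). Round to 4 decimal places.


Expectation parameter for Poisson exponential family:
mu = exp(eta).
eta = -1.04.
mu = exp(-1.04) = 0.3535

0.3535


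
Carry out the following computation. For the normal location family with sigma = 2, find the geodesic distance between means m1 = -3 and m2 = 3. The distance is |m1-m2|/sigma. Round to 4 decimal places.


On the fixed-variance normal subfamily, geodesic distance = |m1-m2|/sigma.
|-3 - 3| = 6.
sigma = 2.
d = 6/2 = 3.0000

3.0000


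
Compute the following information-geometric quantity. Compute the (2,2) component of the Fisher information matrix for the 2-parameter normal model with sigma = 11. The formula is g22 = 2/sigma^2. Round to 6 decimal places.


For the 2-parameter normal family, the Fisher metric has:
  g11 = 1/sigma^2, g22 = 2/sigma^2.
sigma = 11, sigma^2 = 121.
g22 = 0.016529

0.016529


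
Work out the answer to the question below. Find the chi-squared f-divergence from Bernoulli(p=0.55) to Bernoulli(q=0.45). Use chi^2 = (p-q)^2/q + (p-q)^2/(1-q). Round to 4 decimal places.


Chi-squared divergence between Bernoulli distributions:
chi^2 = (p-q)^2/q + (p-q)^2/(1-q).
p = 0.55, q = 0.45, p-q = 0.1.
(p-q)^2 = 0.01.
term1 = 0.01/0.45 = 0.022222.
term2 = 0.01/0.55 = 0.018182.
chi^2 = 0.022222 + 0.018182 = 0.0404

0.0404


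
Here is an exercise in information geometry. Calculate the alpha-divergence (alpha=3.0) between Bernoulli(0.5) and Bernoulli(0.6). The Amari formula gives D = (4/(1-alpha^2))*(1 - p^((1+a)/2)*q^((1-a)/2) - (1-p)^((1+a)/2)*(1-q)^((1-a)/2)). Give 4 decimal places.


Amari alpha-divergence:
D = (4/(1-alpha^2))*(1 - p^((1+a)/2)*q^((1-a)/2) - (1-p)^((1+a)/2)*(1-q)^((1-a)/2)).
alpha = 3.0, p = 0.5, q = 0.6.
e1 = (1+alpha)/2 = 2.0, e2 = (1-alpha)/2 = -1.0.
t1 = p^e1 * q^e2 = 0.5^2.0 * 0.6^-1.0 = 0.416667.
t2 = (1-p)^e1 * (1-q)^e2 = 0.5^2.0 * 0.4^-1.0 = 0.625.
4/(1-alpha^2) = -0.5.
D = -0.5*(1 - 0.416667 - 0.625) = 0.0208

0.0208


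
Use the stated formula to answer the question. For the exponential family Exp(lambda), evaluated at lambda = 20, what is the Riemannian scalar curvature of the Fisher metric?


This family has a single free parameter, so its statistical manifold
is 1-dimensional. The Riemann curvature tensor of any 1-dimensional
Riemannian manifold vanishes identically, so R = 0.

0


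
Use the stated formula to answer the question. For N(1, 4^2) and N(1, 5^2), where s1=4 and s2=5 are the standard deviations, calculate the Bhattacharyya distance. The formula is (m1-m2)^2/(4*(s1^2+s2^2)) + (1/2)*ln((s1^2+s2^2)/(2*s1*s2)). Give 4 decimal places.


Bhattacharyya distance between two Gaussians:
DB = (m1-m2)^2/(4*(s1^2+s2^2)) + (1/2)*ln((s1^2+s2^2)/(2*s1*s2)).
(m1-m2)^2 = (0)^2 = 0.
s1^2+s2^2 = 16 + 25 = 41.
term1 = 0/164 = 0.0.
term2 = 0.5*ln(41/40.0) = 0.012346.
DB = 0.0 + 0.012346 = 0.0123

0.0123
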